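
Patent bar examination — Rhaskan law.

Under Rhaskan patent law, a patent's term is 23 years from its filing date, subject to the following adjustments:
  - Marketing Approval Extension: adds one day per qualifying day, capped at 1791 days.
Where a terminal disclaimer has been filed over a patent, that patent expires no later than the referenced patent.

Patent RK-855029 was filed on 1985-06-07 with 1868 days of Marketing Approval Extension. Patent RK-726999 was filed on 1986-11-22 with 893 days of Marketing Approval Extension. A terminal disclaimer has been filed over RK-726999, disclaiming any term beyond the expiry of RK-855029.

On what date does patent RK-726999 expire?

2012-05-03

Natural term of RK-726999:
  Base: filing + 23 years → 22 November 2009.
  Marketing Approval Extension: 893 days (within the 1791-day cap) → +893 days → 3 May 2012.
Expiry of referenced patent RK-855029:
  Base: filing + 23 years → 7 June 2008.
  Marketing Approval Extension: 1868 days claimed exceeds the 1791-day cap, so +1791 days → 3 May 2013.
Terminal disclaimer: RK-726999 expires on the earlier of 3 May 2012 and 3 May 2013.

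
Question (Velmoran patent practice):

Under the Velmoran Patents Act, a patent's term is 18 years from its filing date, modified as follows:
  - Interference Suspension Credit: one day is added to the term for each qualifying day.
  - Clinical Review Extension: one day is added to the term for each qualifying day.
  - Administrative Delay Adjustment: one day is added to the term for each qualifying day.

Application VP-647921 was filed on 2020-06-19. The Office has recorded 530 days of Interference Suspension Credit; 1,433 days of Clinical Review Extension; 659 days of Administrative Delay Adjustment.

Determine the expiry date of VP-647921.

Base term: filing date + 18 years → 19 June 2038.
Interference Suspension Credit: +530 days → 1 December 2039.
Clinical Review Extension: +1433 days → 3 November 2043.
Administrative Delay Adjustment: +659 days → 23 August 2045.

August 23, 2045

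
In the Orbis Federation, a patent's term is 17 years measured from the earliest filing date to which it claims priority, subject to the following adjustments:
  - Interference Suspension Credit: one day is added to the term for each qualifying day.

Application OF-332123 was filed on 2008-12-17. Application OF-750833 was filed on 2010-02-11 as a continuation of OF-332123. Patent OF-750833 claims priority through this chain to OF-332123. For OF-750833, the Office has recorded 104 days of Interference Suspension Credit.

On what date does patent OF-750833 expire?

2026-03-31

Earliest priority filing: 17 December 2008.
Base term: 17 December 2008 + 17 years → 17 December 2025.
Interference Suspension Credit: +104 days → 31 March 2026.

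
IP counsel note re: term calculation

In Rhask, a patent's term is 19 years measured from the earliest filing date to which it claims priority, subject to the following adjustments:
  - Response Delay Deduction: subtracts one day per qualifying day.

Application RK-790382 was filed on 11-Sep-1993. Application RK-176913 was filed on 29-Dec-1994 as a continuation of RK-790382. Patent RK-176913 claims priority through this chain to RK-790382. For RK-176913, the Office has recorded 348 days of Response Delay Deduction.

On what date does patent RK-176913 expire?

Earliest priority filing: 11 September 1993.
Base term: 11 September 1993 + 19 years → 11 September 2012.
Response Delay Deduction: −348 days → 29 September 2011.

2011-09-29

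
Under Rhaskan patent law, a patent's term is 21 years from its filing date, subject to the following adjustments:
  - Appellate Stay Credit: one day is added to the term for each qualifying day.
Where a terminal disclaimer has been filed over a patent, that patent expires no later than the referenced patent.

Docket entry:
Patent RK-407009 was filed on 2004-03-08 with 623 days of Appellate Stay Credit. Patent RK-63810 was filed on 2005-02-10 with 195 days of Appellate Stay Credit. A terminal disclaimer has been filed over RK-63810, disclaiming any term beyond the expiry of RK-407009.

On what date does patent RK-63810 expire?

Natural term of RK-63810:
  Base: filing + 21 years → 10 February 2026.
  Appellate Stay Credit: +195 days → 24 August 2026.
Expiry of referenced patent RK-407009:
  Base: filing + 21 years → 8 March 2025.
  Appellate Stay Credit: +623 days → 21 November 2026.
Terminal disclaimer: RK-63810 expires on the earlier of 24 August 2026 and 21 November 2026.

2026-08-24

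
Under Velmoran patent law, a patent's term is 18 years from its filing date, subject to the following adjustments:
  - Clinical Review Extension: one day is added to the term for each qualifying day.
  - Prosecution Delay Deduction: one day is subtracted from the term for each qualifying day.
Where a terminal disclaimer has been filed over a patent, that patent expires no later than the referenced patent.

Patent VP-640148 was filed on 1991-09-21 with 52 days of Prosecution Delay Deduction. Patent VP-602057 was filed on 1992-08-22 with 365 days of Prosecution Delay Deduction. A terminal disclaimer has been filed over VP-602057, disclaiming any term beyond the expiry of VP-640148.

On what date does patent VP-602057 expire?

2009-07-31

Natural term of VP-602057:
  Base: filing + 18 years → 22 August 2010.
  Prosecution Delay Deduction: −365 days → 22 August 2009.
Expiry of referenced patent VP-640148:
  Base: filing + 18 years → 21 September 2009.
  Prosecution Delay Deduction: −52 days → 31 July 2009.
Terminal disclaimer: VP-602057 expires on the earlier of 22 August 2009 and 31 July 2009.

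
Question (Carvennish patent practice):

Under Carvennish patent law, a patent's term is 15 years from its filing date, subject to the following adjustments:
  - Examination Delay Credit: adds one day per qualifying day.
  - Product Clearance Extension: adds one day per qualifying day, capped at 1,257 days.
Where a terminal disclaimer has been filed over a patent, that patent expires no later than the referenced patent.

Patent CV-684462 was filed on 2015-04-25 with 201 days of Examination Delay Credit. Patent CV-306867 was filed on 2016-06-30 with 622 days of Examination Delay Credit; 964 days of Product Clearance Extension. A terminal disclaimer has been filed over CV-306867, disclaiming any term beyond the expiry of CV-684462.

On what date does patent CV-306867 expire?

November 12, 2030

Natural term of CV-306867:
  Base: filing + 15 years → 30 June 2031.
  Examination Delay Credit: +622 days → 13 March 2033.
  Product Clearance Extension: 964 days (within the 1257-day cap) → +964 days → 2 November 2035.
Expiry of referenced patent CV-684462:
  Base: filing + 15 years → 25 April 2030.
  Examination Delay Credit: +201 days → 12 November 2030.
Terminal disclaimer: CV-306867 expires on the earlier of 2 November 2035 and 12 November 2030.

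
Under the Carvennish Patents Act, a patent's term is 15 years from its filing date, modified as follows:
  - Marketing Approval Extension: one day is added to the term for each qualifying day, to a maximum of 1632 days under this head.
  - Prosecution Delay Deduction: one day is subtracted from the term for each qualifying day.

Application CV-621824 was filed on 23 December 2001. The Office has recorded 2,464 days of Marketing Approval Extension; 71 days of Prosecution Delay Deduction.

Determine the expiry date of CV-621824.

2021-04-02

Base term: filing date + 15 years → 23 December 2016.
Marketing Approval Extension: 2464 days claimed exceeds the 1632-day cap, so +1632 days → 12 June 2021.
Prosecution Delay Deduction: −71 days → 2 April 2021.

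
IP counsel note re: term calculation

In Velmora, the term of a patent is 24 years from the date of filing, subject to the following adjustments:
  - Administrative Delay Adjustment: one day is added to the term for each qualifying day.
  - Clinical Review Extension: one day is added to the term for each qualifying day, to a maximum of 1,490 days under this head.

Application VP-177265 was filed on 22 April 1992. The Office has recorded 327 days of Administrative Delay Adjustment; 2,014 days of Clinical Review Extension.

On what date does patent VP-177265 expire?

2021-04-13

Base term: filing date + 24 years → 22 April 2016.
Administrative Delay Adjustment: +327 days → 15 March 2017.
Clinical Review Extension: 2014 days claimed exceeds the 1490-day cap, so +1490 days → 13 April 2021.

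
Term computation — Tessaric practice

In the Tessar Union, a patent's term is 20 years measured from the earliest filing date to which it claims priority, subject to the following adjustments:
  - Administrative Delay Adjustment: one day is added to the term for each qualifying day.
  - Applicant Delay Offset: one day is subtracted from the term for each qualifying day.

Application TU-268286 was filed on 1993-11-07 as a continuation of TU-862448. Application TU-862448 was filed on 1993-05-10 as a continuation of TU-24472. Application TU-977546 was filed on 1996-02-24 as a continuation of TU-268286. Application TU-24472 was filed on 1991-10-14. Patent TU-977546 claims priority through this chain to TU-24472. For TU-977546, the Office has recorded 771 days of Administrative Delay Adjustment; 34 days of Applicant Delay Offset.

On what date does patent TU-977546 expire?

Earliest priority filing: 14 October 1991.
Base term: 14 October 1991 + 20 years → 14 October 2011.
Administrative Delay Adjustment: +771 days → 23 November 2013.
Applicant Delay Offset: −34 days → 20 October 2013.

2013-10-20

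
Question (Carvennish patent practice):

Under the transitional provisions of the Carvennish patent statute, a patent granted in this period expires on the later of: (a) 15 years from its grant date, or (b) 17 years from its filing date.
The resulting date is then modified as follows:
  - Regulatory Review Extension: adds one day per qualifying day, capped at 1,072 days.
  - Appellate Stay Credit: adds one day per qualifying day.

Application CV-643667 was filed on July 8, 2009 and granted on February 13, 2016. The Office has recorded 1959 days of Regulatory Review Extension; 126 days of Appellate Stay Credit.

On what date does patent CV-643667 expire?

May 26, 2034

(a) grant + 15 years → 13 February 2031.
(b) filing + 17 years → 8 July 2026.
Later of the two: 13 February 2031.
Regulatory Review Extension: 1959 days claimed exceeds the 1072-day cap, so +1072 days → 20 January 2034.
Appellate Stay Credit: +126 days → 26 May 2034.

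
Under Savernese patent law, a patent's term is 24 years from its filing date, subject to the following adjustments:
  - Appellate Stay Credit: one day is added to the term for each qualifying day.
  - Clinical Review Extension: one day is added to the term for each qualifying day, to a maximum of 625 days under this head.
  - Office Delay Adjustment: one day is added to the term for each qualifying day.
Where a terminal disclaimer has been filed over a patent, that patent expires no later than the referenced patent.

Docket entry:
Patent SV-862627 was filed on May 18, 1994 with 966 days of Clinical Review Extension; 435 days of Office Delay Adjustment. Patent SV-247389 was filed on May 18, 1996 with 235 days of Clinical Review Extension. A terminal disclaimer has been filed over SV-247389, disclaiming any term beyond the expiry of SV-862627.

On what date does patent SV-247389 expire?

2021-01-08

Natural term of SV-247389:
  Base: filing + 24 years → 18 May 2020.
  Clinical Review Extension: 235 days (within the 625-day cap) → +235 days → 8 January 2021.
Expiry of referenced patent SV-862627:
  Base: filing + 24 years → 18 May 2018.
  Clinical Review Extension: 966 days claimed exceeds the 625-day cap, so +625 days → 2 February 2020.
  Office Delay Adjustment: +435 days → 12 April 2021.
Terminal disclaimer: SV-247389 expires on the earlier of 8 January 2021 and 12 April 2021.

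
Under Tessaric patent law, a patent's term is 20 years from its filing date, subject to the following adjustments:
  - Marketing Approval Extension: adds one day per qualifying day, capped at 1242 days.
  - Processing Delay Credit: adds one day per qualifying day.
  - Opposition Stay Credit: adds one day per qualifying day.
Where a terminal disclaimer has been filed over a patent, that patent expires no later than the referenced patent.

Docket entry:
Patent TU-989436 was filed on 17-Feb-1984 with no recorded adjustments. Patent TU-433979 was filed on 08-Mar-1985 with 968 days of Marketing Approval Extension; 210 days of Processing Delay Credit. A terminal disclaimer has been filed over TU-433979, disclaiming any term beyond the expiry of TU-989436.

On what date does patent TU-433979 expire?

Natural term of TU-433979:
  Base: filing + 20 years → 8 March 2005.
  Marketing Approval Extension: 968 days (within the 1242-day cap) → +968 days → 1 November 2007.
  Processing Delay Credit: +210 days → 29 May 2008.
Expiry of referenced patent TU-989436:
  Base: filing + 20 years → 17 February 2004.
Terminal disclaimer: TU-433979 expires on the earlier of 29 May 2008 and 17 February 2004.

February 17, 2004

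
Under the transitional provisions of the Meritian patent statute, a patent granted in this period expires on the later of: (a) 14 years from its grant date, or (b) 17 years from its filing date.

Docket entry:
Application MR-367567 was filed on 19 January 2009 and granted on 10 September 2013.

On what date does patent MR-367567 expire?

2027-09-10

(a) grant + 14 years → 10 September 2027.
(b) filing + 17 years → 19 January 2026.
Later of the two: 10 September 2027.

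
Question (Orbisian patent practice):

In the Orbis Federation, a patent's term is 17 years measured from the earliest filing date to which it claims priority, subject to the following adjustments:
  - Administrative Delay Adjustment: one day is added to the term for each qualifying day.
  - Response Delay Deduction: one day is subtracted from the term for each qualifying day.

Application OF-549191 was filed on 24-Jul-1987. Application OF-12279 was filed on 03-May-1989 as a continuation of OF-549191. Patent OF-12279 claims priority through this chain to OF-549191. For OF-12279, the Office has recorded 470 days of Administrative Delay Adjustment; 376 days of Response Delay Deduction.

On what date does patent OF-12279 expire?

October 26, 2004

Earliest priority filing: 24 July 1987.
Base term: 24 July 1987 + 17 years → 24 July 2004.
Administrative Delay Adjustment: +470 days → 6 November 2005.
Response Delay Deduction: −376 days → 26 October 2004.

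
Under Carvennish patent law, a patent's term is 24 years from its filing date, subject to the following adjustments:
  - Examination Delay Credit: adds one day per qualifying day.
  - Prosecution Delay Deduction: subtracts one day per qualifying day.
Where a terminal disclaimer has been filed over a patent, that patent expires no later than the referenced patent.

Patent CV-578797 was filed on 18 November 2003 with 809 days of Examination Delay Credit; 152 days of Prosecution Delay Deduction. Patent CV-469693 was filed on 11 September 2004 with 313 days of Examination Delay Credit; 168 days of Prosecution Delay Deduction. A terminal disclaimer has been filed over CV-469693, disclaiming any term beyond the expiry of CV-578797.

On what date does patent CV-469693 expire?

Natural term of CV-469693:
  Base: filing + 24 years → 11 September 2028.
  Examination Delay Credit: +313 days → 21 July 2029.
  Prosecution Delay Deduction: −168 days → 3 February 2029.
Expiry of referenced patent CV-578797:
  Base: filing + 24 years → 18 November 2027.
  Examination Delay Credit: +809 days → 4 February 2030.
  Prosecution Delay Deduction: −152 days → 5 September 2029.
Terminal disclaimer: CV-469693 expires on the earlier of 3 February 2029 and 5 September 2029.

February 3, 2029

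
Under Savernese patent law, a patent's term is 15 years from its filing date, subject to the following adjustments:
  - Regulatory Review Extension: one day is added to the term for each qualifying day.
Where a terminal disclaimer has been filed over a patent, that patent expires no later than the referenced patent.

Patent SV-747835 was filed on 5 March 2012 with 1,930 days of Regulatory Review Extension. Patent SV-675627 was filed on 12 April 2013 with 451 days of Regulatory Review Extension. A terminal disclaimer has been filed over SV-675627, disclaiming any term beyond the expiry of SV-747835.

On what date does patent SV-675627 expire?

Natural term of SV-675627:
  Base: filing + 15 years → 12 April 2028.
  Regulatory Review Extension: +451 days → 7 July 2029.
Expiry of referenced patent SV-747835:
  Base: filing + 15 years → 5 March 2027.
  Regulatory Review Extension: +1930 days → 16 June 2032.
Terminal disclaimer: SV-675627 expires on the earlier of 7 July 2029 and 16 June 2032.

July 7, 2029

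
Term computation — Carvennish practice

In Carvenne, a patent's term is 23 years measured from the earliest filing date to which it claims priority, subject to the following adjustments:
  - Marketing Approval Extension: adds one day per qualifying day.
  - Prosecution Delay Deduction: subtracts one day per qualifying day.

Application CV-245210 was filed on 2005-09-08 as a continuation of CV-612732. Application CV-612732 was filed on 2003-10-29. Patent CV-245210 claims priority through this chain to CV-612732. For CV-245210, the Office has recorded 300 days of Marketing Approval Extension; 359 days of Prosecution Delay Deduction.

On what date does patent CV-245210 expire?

Earliest priority filing: 29 October 2003.
Base term: 29 October 2003 + 23 years → 29 October 2026.
Marketing Approval Extension: +300 days → 25 August 2027.
Prosecution Delay Deduction: −359 days → 31 August 2026.

August 31, 2026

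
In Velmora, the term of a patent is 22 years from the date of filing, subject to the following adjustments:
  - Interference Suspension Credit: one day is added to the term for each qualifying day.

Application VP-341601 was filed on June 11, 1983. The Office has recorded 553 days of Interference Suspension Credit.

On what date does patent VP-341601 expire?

Base term: filing date + 22 years → 11 June 2005.
Interference Suspension Credit: +553 days → 16 December 2006.

December 16, 2006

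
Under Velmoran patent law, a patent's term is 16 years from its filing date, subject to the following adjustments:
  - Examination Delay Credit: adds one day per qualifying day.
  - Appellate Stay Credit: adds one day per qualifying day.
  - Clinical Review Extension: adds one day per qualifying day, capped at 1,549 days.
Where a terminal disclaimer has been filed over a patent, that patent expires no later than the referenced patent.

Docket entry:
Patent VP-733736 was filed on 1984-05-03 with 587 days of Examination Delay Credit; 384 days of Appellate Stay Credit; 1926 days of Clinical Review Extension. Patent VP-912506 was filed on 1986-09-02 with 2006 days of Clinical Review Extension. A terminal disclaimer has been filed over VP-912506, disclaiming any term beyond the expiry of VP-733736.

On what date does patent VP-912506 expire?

Natural term of VP-912506:
  Base: filing + 16 years → 2 September 2002.
  Clinical Review Extension: 2006 days claimed exceeds the 1549-day cap, so +1549 days → 29 November 2006.
Expiry of referenced patent VP-733736:
  Base: filing + 16 years → 3 May 2000.
  Examination Delay Credit: +587 days → 11 December 2001.
  Appellate Stay Credit: +384 days → 30 December 2002.
  Clinical Review Extension: 1926 days claimed exceeds the 1549-day cap, so +1549 days → 28 March 2007.
Terminal disclaimer: VP-912506 expires on the earlier of 29 November 2006 and 28 March 2007.

November 29, 2006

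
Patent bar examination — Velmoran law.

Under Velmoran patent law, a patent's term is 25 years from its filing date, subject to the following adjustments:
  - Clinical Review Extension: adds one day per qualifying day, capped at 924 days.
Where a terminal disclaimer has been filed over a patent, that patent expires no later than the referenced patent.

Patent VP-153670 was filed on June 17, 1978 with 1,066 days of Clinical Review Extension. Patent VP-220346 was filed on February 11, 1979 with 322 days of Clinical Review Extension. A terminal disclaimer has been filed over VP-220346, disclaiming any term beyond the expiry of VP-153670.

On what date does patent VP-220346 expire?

Natural term of VP-220346:
  Base: filing + 25 years → 11 February 2004.
  Clinical Review Extension: 322 days (within the 924-day cap) → +322 days → 29 December 2004.
Expiry of referenced patent VP-153670:
  Base: filing + 25 years → 17 June 2003.
  Clinical Review Extension: 1066 days claimed exceeds the 924-day cap, so +924 days → 27 December 2005.
Terminal disclaimer: VP-220346 expires on the earlier of 29 December 2004 and 27 December 2005.

December 29, 2004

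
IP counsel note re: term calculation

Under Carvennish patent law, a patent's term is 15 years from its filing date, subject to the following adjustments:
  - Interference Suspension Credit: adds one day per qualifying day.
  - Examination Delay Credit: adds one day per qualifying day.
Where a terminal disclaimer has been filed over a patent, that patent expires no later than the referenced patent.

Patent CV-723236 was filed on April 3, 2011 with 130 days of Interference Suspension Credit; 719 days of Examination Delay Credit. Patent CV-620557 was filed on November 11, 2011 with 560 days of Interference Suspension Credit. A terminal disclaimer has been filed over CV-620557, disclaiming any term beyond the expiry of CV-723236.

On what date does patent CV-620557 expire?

Natural term of CV-620557:
  Base: filing + 15 years → 11 November 2026.
  Interference Suspension Credit: +560 days → 24 May 2028.
Expiry of referenced patent CV-723236:
  Base: filing + 15 years → 3 April 2026.
  Interference Suspension Credit: +130 days → 11 August 2026.
  Examination Delay Credit: +719 days → 30 July 2028.
Terminal disclaimer: CV-620557 expires on the earlier of 24 May 2028 and 30 July 2028.

May 24, 2028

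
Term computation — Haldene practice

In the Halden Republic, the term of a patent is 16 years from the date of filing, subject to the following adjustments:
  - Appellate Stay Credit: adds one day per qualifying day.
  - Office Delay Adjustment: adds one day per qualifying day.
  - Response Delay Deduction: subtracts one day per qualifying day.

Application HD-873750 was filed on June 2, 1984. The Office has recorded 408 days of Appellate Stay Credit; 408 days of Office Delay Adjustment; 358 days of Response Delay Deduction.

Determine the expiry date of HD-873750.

Base term: filing date + 16 years → 2 June 2000.
Appellate Stay Credit: +408 days → 15 July 2001.
Office Delay Adjustment: +408 days → 27 August 2002.
Response Delay Deduction: −358 days → 3 September 2001.

September 3, 2001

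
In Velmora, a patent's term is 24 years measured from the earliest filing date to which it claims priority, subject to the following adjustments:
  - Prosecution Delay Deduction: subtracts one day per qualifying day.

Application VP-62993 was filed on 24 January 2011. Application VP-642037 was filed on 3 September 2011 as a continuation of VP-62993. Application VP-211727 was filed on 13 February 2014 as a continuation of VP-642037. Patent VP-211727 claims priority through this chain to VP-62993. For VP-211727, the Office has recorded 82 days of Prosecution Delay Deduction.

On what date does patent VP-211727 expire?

Earliest priority filing: 24 January 2011.
Base term: 24 January 2011 + 24 years → 24 January 2035.
Prosecution Delay Deduction: −82 days → 3 November 2034.

2034-11-03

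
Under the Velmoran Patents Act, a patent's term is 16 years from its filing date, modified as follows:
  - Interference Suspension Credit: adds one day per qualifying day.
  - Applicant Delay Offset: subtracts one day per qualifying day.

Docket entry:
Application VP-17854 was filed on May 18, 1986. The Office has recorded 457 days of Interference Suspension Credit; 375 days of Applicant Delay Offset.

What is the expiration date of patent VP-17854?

Base term: filing date + 16 years → 18 May 2002.
Interference Suspension Credit: +457 days → 18 August 2003.
Applicant Delay Offset: −375 days → 8 August 2002.

2002-08-08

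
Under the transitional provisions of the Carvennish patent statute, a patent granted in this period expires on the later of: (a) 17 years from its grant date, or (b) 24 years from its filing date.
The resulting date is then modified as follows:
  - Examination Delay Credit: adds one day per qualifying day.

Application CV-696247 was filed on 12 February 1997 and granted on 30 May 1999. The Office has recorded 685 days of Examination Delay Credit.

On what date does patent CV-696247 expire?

December 29, 2022

(a) grant + 17 years → 30 May 2016.
(b) filing + 24 years → 12 February 2021.
Later of the two: 12 February 2021.
Examination Delay Credit: +685 days → 29 December 2022.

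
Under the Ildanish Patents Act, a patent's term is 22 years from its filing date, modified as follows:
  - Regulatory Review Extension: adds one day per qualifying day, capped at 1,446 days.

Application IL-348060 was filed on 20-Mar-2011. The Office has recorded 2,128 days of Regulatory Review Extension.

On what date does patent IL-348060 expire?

2037-03-05

Base term: filing date + 22 years → 20 March 2033.
Regulatory Review Extension: 2128 days claimed exceeds the 1446-day cap, so +1446 days → 5 March 2037.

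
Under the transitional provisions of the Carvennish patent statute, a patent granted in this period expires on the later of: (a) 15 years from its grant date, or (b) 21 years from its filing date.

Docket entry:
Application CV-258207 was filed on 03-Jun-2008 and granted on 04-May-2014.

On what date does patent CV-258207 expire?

June 3, 2029

(a) grant + 15 years → 4 May 2029.
(b) filing + 21 years → 3 June 2029.
Later of the two: 3 June 2029.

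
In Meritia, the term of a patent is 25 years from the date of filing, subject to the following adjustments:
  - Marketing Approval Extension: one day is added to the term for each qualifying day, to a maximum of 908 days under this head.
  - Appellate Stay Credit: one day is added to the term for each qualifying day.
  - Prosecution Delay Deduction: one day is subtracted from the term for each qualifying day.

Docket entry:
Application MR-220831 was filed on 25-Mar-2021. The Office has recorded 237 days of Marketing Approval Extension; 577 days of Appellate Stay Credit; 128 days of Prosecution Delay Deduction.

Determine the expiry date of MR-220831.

February 9, 2048

Base term: filing date + 25 years → 25 March 2046.
Marketing Approval Extension: 237 days (within the 908-day cap) → +237 days → 17 November 2046.
Appellate Stay Credit: +577 days → 16 June 2048.
Prosecution Delay Deduction: −128 days → 9 February 2048.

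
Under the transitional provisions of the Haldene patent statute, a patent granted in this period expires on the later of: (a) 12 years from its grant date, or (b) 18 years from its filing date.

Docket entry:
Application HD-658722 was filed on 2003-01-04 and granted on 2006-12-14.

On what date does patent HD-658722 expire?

2021-01-04

(a) grant + 12 years → 14 December 2018.
(b) filing + 18 years → 4 January 2021.
Later of the two: 4 January 2021.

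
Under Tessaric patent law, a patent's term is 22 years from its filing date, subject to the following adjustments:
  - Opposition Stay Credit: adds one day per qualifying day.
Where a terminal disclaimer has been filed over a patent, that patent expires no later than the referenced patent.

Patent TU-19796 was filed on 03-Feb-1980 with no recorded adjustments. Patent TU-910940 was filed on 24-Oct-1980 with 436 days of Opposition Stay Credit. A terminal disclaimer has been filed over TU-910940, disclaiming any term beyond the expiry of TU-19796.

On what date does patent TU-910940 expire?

2002-02-03

Natural term of TU-910940:
  Base: filing + 22 years → 24 October 2002.
  Opposition Stay Credit: +436 days → 3 January 2004.
Expiry of referenced patent TU-19796:
  Base: filing + 22 years → 3 February 2002.
Terminal disclaimer: TU-910940 expires on the earlier of 3 January 2004 and 3 February 2002.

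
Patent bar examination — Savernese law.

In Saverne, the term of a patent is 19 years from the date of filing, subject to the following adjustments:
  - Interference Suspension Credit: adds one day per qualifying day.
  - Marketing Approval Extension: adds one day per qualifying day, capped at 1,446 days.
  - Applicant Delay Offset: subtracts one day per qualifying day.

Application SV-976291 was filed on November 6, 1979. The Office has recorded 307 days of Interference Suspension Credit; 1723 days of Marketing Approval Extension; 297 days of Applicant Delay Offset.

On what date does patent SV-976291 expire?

November 1, 2002

Base term: filing date + 19 years → 6 November 1998.
Interference Suspension Credit: +307 days → 9 September 1999.
Marketing Approval Extension: 1723 days claimed exceeds the 1446-day cap, so +1446 days → 25 August 2003.
Applicant Delay Offset: −297 days → 1 November 2002.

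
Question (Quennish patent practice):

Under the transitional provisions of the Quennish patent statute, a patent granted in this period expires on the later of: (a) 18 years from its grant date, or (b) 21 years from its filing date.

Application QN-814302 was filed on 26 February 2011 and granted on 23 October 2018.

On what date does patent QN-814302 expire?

(a) grant + 18 years → 23 October 2036.
(b) filing + 21 years → 26 February 2032.
Later of the two: 23 October 2036.

2036-10-23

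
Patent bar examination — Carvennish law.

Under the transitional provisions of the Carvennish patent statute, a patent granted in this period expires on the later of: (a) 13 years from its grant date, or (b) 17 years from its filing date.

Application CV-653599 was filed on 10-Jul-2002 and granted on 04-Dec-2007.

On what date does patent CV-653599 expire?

(a) grant + 13 years → 4 December 2020.
(b) filing + 17 years → 10 July 2019.
Later of the two: 4 December 2020.

December 4, 2020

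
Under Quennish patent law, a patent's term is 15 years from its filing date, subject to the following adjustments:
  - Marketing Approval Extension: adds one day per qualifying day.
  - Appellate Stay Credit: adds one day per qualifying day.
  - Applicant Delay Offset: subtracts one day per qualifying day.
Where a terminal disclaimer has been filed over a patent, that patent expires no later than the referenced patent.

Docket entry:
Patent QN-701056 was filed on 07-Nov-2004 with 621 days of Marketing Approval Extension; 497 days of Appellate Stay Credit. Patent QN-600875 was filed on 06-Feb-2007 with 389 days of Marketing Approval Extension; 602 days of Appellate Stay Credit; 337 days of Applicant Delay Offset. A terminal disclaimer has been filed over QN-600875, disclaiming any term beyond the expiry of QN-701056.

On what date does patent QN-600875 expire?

Natural term of QN-600875:
  Base: filing + 15 years → 6 February 2022.
  Marketing Approval Extension: +389 days → 2 March 2023.
  Appellate Stay Credit: +602 days → 24 October 2024.
  Applicant Delay Offset: −337 days → 22 November 2023.
Expiry of referenced patent QN-701056:
  Base: filing + 15 years → 7 November 2019.
  Marketing Approval Extension: +621 days → 20 July 2021.
  Appellate Stay Credit: +497 days → 29 November 2022.
Terminal disclaimer: QN-600875 expires on the earlier of 22 November 2023 and 29 November 2022.

2022-11-29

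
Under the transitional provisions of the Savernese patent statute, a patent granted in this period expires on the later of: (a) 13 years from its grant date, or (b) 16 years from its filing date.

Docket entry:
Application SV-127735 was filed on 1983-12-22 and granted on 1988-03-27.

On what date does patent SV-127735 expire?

2001-03-27

(a) grant + 13 years → 27 March 2001.
(b) filing + 16 years → 22 December 1999.
Later of the two: 27 March 2001.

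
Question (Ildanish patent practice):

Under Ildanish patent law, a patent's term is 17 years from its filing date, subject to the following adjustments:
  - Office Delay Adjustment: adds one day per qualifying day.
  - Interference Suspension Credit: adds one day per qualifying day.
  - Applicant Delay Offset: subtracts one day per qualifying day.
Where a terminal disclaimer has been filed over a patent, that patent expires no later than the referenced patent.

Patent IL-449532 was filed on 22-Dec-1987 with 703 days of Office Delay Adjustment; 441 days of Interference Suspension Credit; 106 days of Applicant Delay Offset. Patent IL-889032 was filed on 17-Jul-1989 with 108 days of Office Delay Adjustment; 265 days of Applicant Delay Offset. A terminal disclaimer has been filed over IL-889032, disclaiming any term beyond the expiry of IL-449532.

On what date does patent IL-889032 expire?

February 10, 2006

Natural term of IL-889032:
  Base: filing + 17 years → 17 July 2006.
  Office Delay Adjustment: +108 days → 2 November 2006.
  Applicant Delay Offset: −265 days → 10 February 2006.
Expiry of referenced patent IL-449532:
  Base: filing + 17 years → 22 December 2004.
  Office Delay Adjustment: +703 days → 25 November 2006.
  Interference Suspension Credit: +441 days → 9 February 2008.
  Applicant Delay Offset: −106 days → 26 October 2007.
Terminal disclaimer: IL-889032 expires on the earlier of 10 February 2006 and 26 October 2007.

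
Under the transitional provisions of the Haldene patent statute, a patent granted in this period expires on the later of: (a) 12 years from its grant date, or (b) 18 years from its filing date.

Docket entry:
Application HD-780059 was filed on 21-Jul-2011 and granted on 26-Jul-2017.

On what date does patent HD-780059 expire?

(a) grant + 12 years → 26 July 2029.
(b) filing + 18 years → 21 July 2029.
Later of the two: 26 July 2029.

July 26, 2029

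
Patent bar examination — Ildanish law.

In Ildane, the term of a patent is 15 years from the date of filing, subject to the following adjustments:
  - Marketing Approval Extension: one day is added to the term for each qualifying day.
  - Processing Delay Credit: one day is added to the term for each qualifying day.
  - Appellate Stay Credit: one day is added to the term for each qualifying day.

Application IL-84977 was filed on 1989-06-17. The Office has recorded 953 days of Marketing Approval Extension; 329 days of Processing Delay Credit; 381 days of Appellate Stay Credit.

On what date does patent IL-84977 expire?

Base term: filing date + 15 years → 17 June 2004.
Marketing Approval Extension: +953 days → 26 January 2007.
Processing Delay Credit: +329 days → 21 December 2007.
Appellate Stay Credit: +381 days → 5 January 2009.

2009-01-05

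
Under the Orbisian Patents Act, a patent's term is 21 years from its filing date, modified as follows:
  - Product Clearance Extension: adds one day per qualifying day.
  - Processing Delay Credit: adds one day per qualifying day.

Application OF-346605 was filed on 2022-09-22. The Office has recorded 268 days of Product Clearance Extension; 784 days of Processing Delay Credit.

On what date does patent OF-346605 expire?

2046-08-09

Base term: filing date + 21 years → 22 September 2043.
Product Clearance Extension: +268 days → 16 June 2044.
Processing Delay Credit: +784 days → 9 August 2046.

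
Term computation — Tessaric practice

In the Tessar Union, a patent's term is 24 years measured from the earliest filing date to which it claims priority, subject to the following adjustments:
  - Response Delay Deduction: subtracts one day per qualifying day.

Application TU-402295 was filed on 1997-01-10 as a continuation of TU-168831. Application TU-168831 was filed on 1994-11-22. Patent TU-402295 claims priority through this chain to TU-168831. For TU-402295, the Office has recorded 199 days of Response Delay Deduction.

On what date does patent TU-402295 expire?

Earliest priority filing: 22 November 1994.
Base term: 22 November 1994 + 24 years → 22 November 2018.
Response Delay Deduction: −199 days → 7 May 2018.

2018-05-07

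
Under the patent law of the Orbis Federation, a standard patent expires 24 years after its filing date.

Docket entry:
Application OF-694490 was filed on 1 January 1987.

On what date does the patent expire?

Filing date + 24 years → 1 January 2011.

January 1, 2011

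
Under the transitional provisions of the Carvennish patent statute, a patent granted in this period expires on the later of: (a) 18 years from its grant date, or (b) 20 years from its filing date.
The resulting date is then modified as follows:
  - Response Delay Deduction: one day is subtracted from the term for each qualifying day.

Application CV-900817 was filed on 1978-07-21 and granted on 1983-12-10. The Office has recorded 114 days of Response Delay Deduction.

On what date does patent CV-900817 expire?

2001-08-18

(a) grant + 18 years → 10 December 2001.
(b) filing + 20 years → 21 July 1998.
Later of the two: 10 December 2001.
Response Delay Deduction: −114 days → 18 August 2001.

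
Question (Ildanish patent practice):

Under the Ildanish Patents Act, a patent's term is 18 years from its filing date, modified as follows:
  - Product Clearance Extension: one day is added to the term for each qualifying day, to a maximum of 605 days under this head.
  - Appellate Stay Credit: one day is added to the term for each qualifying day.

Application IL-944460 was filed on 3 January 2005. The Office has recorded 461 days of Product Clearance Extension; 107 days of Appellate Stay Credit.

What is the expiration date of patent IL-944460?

Base term: filing date + 18 years → 3 January 2023.
Product Clearance Extension: 461 days (within the 605-day cap) → +461 days → 8 April 2024.
Appellate Stay Credit: +107 days → 24 July 2024.

2024-07-24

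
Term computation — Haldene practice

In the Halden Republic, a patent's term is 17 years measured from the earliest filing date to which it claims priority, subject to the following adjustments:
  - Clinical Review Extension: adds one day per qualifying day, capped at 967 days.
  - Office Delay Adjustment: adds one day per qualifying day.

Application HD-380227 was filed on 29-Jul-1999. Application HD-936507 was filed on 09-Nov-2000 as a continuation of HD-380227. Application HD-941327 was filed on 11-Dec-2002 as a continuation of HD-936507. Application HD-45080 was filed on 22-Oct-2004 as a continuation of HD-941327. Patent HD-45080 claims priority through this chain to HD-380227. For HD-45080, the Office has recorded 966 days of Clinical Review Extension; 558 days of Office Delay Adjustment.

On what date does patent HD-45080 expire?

Earliest priority filing: 29 July 1999.
Base term: 29 July 1999 + 17 years → 29 July 2016.
Clinical Review Extension: 966 days (within the 967-day cap) → +966 days → 22 March 2019.
Office Delay Adjustment: +558 days → 30 September 2020.

September 30, 2020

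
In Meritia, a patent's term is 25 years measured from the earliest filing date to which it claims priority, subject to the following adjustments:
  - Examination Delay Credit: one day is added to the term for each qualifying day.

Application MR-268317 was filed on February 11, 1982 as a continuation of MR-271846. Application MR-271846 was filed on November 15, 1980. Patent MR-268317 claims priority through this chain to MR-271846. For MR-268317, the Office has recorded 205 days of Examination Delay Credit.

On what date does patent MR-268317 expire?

Earliest priority filing: 15 November 1980.
Base term: 15 November 1980 + 25 years → 15 November 2005.
Examination Delay Credit: +205 days → 8 June 2006.

2006-06-08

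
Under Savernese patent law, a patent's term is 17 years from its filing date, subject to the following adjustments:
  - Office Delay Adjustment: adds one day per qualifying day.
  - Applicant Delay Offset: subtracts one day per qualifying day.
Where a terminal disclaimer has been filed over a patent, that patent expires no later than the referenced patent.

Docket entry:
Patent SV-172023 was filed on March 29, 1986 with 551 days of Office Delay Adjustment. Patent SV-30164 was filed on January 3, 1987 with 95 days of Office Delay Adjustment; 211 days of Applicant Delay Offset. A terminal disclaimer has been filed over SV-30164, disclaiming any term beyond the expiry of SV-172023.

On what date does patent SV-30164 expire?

Natural term of SV-30164:
  Base: filing + 17 years → 3 January 2004.
  Office Delay Adjustment: +95 days → 7 April 2004.
  Applicant Delay Offset: −211 days → 9 September 2003.
Expiry of referenced patent SV-172023:
  Base: filing + 17 years → 29 March 2003.
  Office Delay Adjustment: +551 days → 30 September 2004.
Terminal disclaimer: SV-30164 expires on the earlier of 9 September 2003 and 30 September 2004.

2003-09-09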